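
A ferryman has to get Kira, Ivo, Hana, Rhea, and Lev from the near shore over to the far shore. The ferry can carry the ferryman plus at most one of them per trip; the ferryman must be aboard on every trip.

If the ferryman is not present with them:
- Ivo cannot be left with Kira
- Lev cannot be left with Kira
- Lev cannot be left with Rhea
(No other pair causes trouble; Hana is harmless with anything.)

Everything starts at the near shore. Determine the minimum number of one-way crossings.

Whatever the first load, the items left behind include a forbidden pair without the ferryman. No opening move is safe, so no plan exists.

impossible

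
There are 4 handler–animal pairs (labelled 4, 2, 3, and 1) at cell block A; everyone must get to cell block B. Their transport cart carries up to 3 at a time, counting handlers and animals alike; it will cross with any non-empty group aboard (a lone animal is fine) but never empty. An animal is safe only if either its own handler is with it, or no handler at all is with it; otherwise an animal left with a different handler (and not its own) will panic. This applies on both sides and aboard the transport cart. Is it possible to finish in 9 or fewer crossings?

Yes — this plan uses 9 crossings (≤ 9):
1. animal 4 and handler 4 cross → cell block B.
2. handler 4 crosses ← cell block A.
3. animal 2, handler 2, and handler 4 cross → cell block B.
4. animal 4 and handler 4 cross ← cell block A.
5. handler 1, handler 3, and handler 4 cross → cell block B.
6. animal 2 crosses ← cell block A.
7. animal 2 and animal 4 cross → cell block B.
8. animal 4 crosses ← cell block A.
9. animal 1, animal 3, and animal 4 cross → cell block B.

Yes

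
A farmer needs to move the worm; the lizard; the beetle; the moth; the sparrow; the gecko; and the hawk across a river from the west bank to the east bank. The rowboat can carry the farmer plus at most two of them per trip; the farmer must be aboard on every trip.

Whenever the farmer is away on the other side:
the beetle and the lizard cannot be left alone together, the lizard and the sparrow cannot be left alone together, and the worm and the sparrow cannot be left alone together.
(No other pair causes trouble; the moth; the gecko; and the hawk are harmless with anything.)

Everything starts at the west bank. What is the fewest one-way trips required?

7

Counting alone: the farmer can take at most 2 across per trip to the east bank, so moving all 7 needs at least 4 loaded trips out, with a return between consecutive ones — at least 7 crossings.
The plan below uses exactly 7 crossings, so it is optimal:
1. Farmer goes to the east bank with the lizard and the worm.  [the west bank: the beetle, the gecko, the hawk, the moth, the sparrow | the east bank: the lizard, the worm]
2. Farmer goes back to the west bank alone.  [the west bank: the beetle, the gecko, the hawk, the moth, the sparrow | the east bank: the lizard, the worm]
3. Farmer goes to the east bank with the moth.  [the west bank: the beetle, the gecko, the hawk, the sparrow | the east bank: the lizard, the moth, the worm]
4. Farmer goes back to the west bank alone.  [the west bank: the beetle, the gecko, the hawk, the sparrow | the east bank: the lizard, the moth, the worm]
5. Farmer goes to the east bank with the gecko and the hawk.  [the west bank: the beetle, the sparrow | the east bank: the gecko, the hawk, the lizard, the moth, the worm]
6. Farmer goes back to the west bank alone.  [the west bank: the beetle, the sparrow | the east bank: the gecko, the hawk, the lizard, the moth, the worm]
7. Farmer goes to the east bank with the beetle and the sparrow.  [the west bank: — | the east bank: the beetle, the gecko, the hawk, the lizard, the moth, the sparrow, the worm]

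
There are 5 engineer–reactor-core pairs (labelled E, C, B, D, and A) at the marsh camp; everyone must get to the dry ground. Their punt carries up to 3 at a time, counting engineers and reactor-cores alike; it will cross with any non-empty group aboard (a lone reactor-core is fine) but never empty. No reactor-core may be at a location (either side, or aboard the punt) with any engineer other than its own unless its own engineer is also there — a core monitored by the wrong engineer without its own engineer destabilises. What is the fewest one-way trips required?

Counting alone: each trip to the dry ground takes at most 3 across and each return brings at least 1 back, so after t trips out (and t−1 returns) at most 3t − (t−1) of the 10 are across; that first reaches 10 at t = 5, so at least 9 crossings are needed.
The safety rule pushes this higher. Following every safe sequence of crossings, the most of the 10 that can be at the dry ground as the punt arrives there on crossing 9 is 9 — never all 10.
So no plan with fewer than 11 crossings exists, and this one achieves 11:
1. engineer E and reactor-core E cross → the dry ground.
2. engineer E crosses ← the marsh camp.
3. reactor-core B, reactor-core C, and reactor-core D cross → the dry ground.
4. reactor-core E crosses ← the marsh camp.
5. engineer B, engineer C, and engineer D cross → the dry ground.
6. engineer C and reactor-core C cross ← the marsh camp.
7. engineer A, engineer C, and engineer E cross → the dry ground.
8. reactor-core B crosses ← the marsh camp.
9. reactor-core C and reactor-core E cross → the dry ground.
10. reactor-core E crosses ← the marsh camp.
11. reactor-core A, reactor-core B, and reactor-core E cross → the dry ground.

11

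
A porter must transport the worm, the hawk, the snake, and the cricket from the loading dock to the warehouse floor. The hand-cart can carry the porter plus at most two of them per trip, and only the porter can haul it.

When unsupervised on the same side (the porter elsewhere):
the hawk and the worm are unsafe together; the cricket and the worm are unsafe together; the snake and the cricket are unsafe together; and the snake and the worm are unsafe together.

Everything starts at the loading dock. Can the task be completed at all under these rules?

1. Porter goes to the warehouse floor with the snake and the worm.  [the loading dock: the cricket, the hawk | the warehouse floor: the snake, the worm]
2. Porter goes back to the loading dock with the worm.  [the loading dock: the cricket, the hawk, the worm | the warehouse floor: the snake]
3. Porter goes to the warehouse floor with the hawk and the worm.  [the loading dock: the cricket | the warehouse floor: the hawk, the snake, the worm]
4. Porter goes back to the loading dock with the worm.  [the loading dock: the cricket, the worm | the warehouse floor: the hawk, the snake]
5. Porter goes to the warehouse floor with the cricket and the worm.  [the loading dock: — | the warehouse floor: the cricket, the hawk, the snake, the worm]

Yes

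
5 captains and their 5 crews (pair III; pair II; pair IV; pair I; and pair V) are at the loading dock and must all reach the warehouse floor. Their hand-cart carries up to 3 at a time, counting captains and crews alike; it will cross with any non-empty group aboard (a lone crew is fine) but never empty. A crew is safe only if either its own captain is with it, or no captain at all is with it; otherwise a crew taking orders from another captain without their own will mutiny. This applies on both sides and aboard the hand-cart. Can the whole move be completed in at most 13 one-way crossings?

Yes — this plan uses 11 crossings (≤ 13):
1. captain III and crew III cross → the warehouse floor.
2. captain III crosses ← the loading dock.
3. crew I, crew II, and crew IV cross → the warehouse floor.
4. crew III crosses ← the loading dock.
5. captain I, captain II, and captain IV cross → the warehouse floor.
6. captain II and crew II cross ← the loading dock.
7. captain II, captain III, and captain V cross → the warehouse floor.
8. crew IV crosses ← the loading dock.
9. crew II and crew III cross → the warehouse floor.
10. crew III crosses ← the loading dock.
11. crew III, crew IV, and crew V cross → the warehouse floor.

Yes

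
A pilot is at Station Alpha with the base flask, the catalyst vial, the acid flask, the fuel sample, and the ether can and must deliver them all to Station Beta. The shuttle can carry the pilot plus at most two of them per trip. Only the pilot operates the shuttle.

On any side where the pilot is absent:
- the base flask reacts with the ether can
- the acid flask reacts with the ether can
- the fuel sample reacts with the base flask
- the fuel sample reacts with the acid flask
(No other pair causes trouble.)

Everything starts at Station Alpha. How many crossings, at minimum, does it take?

5

Counting alone: the pilot can take at most 2 across per trip to Station Beta, so moving all 5 needs at least 3 loaded trips out, with a return between consecutive ones — at least 5 crossings.
The plan below uses exactly 5 crossings, so it is optimal:
1. Pilot goes to Station Beta with the acid flask and the base flask.  [Station Alpha: the catalyst vial, the ether can, the fuel sample | Station Beta: the acid flask, the base flask]
2. Pilot goes back to Station Alpha alone.  [Station Alpha: the catalyst vial, the ether can, the fuel sample | Station Beta: the acid flask, the base flask]
3. Pilot goes to Station Beta with the catalyst vial.  [Station Alpha: the ether can, the fuel sample | Station Beta: the acid flask, the base flask, the catalyst vial]
4. Pilot goes back to Station Alpha alone.  [Station Alpha: the ether can, the fuel sample | Station Beta: the acid flask, the base flask, the catalyst vial]
5. Pilot goes to Station Beta with the ether can and the fuel sample.  [Station Alpha: — | Station Beta: the acid flask, the base flask, the catalyst vial, the ether can, the fuel sample]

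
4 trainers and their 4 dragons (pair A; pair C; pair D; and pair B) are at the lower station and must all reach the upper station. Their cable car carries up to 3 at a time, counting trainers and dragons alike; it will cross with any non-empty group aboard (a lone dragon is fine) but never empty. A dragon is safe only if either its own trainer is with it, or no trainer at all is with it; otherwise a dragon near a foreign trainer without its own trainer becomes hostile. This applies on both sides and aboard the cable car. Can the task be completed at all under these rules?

Yes

1. dragon A and trainer A cross → the upper station.
2. trainer A crosses ← the lower station.
3. dragon C, trainer A, and trainer C cross → the upper station.
4. dragon A and trainer A cross ← the lower station.
5. trainer A, trainer B, and trainer D cross → the upper station.
6. dragon C crosses ← the lower station.
7. dragon A and dragon C cross → the upper station.
8. dragon A crosses ← the lower station.
9. dragon A, dragon B, and dragon D cross → the upper station.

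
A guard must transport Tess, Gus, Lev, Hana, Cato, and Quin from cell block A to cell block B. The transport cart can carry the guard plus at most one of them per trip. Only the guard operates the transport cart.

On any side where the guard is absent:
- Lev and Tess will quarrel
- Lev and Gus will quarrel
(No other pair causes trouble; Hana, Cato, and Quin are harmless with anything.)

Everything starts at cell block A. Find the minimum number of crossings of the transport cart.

13

Counting alone: the guard can take at most 1 across per trip to cell block B, so moving all 6 needs at least 6 loaded trips out, with a return between consecutive ones — at least 11 crossings.
The safety rule pushes this higher. Following every safe sequence of crossings, the most of the 6 that can be at cell block B as the transport cart arrives there on crossing 11 is 5 — never all 6.
So no plan with fewer than 13 crossings exists, and this one achieves 13:
1. Guard goes to cell block B with Lev.
2. Guard goes back to cell block A alone.
3. Guard goes to cell block B with Tess.
4. Guard goes back to cell block A with Lev.
5. Guard goes to cell block B with Gus.
6. Guard goes back to cell block A alone.
7. Guard goes to cell block B with Hana.
8. Guard goes back to cell block A alone.
9. Guard goes to cell block B with Cato.
10. Guard goes back to cell block A alone.
11. Guard goes to cell block B with Quin.
12. Guard goes back to cell block A alone.
13. Guard goes to cell block B with Lev.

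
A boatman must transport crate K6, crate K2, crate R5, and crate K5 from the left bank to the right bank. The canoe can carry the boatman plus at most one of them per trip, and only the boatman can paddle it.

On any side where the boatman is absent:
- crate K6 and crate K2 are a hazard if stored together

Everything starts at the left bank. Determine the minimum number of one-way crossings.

Counting alone: the boatman can take at most 1 across per trip to the right bank, so moving all 4 needs at least 4 loaded trips out, with a return between consecutive ones — at least 7 crossings.
The plan below uses exactly 7 crossings, so it is optimal:
1. Boatman goes to the right bank with crate K6.  [the left bank: crate K2, crate K5, crate R5 | the right bank: crate K6]
2. Boatman goes back to the left bank alone.  [the left bank: crate K2, crate K5, crate R5 | the right bank: crate K6]
3. Boatman goes to the right bank with crate R5.  [the left bank: crate K2, crate K5 | the right bank: crate K6, crate R5]
4. Boatman goes back to the left bank alone.  [the left bank: crate K2, crate K5 | the right bank: crate K6, crate R5]
5. Boatman goes to the right bank with crate K5.  [the left bank: crate K2 | the right bank: crate K5, crate K6, crate R5]
6. Boatman goes back to the left bank alone.  [the left bank: crate K2 | the right bank: crate K5, crate K6, crate R5]
7. Boatman goes to the right bank with crate K2.  [the left bank: — | the right bank: crate K2, crate K5, crate K6, crate R5]

7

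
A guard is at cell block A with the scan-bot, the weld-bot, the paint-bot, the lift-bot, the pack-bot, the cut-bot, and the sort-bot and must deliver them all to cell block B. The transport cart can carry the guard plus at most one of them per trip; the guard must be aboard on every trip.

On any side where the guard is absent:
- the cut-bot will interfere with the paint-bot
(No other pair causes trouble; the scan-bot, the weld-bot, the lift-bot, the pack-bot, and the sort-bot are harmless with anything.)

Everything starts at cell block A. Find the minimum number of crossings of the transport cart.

13

Counting alone: the guard can take at most 1 across per trip to cell block B, so moving all 7 needs at least 7 loaded trips out, with a return between consecutive ones — at least 13 crossings.
The plan below uses exactly 13 crossings, so it is optimal:
1. Guard goes to cell block B with the paint-bot.  [cell block A: the cut-bot, the lift-bot, the pack-bot, the scan-bot, the sort-bot, the weld-bot | cell block B: the paint-bot]
2. Guard goes back to cell block A alone.  [cell block A: the cut-bot, the lift-bot, the pack-bot, the scan-bot, the sort-bot, the weld-bot | cell block B: the paint-bot]
3. Guard goes to cell block B with the scan-bot.  [cell block A: the cut-bot, the lift-bot, the pack-bot, the sort-bot, the weld-bot | cell block B: the paint-bot, the scan-bot]
4. Guard goes back to cell block A alone.  [cell block A: the cut-bot, the lift-bot, the pack-bot, the sort-bot, the weld-bot | cell block B: the paint-bot, the scan-bot]
5. Guard goes to cell block B with the weld-bot.  [cell block A: the cut-bot, the lift-bot, the pack-bot, the sort-bot | cell block B: the paint-bot, the scan-bot, the weld-bot]
6. Guard goes back to cell block A alone.  [cell block A: the cut-bot, the lift-bot, the pack-bot, the sort-bot | cell block B: the paint-bot, the scan-bot, the weld-bot]
7. Guard goes to cell block B with the lift-bot.  [cell block A: the cut-bot, the pack-bot, the sort-bot | cell block B: the lift-bot, the paint-bot, the scan-bot, the weld-bot]
8. Guard goes back to cell block A alone.  [cell block A: the cut-bot, the pack-bot, the sort-bot | cell block B: the lift-bot, the paint-bot, the scan-bot, the weld-bot]
9. Guard goes to cell block B with the pack-bot.  [cell block A: the cut-bot, the sort-bot | cell block B: the lift-bot, the pack-bot, the paint-bot, the scan-bot, the weld-bot]
10. Guard goes back to cell block A alone.  [cell block A: the cut-bot, the sort-bot | cell block B: the lift-bot, the pack-bot, the paint-bot, the scan-bot, the weld-bot]
11. Guard goes to cell block B with the sort-bot.  [cell block A: the cut-bot | cell block B: the lift-bot, the pack-bot, the paint-bot, the scan-bot, the sort-bot, the weld-bot]
12. Guard goes back to cell block A alone.  [cell block A: the cut-bot | cell block B: the lift-bot, the pack-bot, the paint-bot, the scan-bot, the sort-bot, the weld-bot]
13. Guard goes to cell block B with the cut-bot.  [cell block A: — | cell block B: the cut-bot, the lift-bot, the pack-bot, the paint-bot, the scan-bot, the sort-bot, the weld-bot]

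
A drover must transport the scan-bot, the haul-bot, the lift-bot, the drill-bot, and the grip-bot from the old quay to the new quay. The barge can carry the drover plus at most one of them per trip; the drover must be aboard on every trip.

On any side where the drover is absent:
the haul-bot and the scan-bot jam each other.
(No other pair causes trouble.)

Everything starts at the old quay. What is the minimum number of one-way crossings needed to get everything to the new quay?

Counting alone: the drover can take at most 1 across per trip to the new quay, so moving all 5 needs at least 5 loaded trips out, with a return between consecutive ones — at least 9 crossings.
The plan below uses exactly 9 crossings, so it is optimal:
1. Drover goes to the new quay with the scan-bot.
2. Drover goes back to the old quay alone.
3. Drover goes to the new quay with the lift-bot.
4. Drover goes back to the old quay alone.
5. Drover goes to the new quay with the drill-bot.
6. Drover goes back to the old quay alone.
7. Drover goes to the new quay with the grip-bot.
8. Drover goes back to the old quay alone.
9. Drover goes to the new quay with the haul-bot.

9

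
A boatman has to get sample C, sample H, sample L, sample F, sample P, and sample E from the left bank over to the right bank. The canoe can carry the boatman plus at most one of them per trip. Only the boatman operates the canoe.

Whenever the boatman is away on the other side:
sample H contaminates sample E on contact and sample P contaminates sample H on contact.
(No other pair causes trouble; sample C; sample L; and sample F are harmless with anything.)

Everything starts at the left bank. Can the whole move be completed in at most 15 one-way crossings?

Yes — this plan uses 13 crossings (≤ 15):
1. Boatman goes to the right bank with sample H.
2. Boatman goes back to the left bank alone.
3. Boatman goes to the right bank with sample C.
4. Boatman goes back to the left bank alone.
5. Boatman goes to the right bank with sample L.
6. Boatman goes back to the left bank alone.
7. Boatman goes to the right bank with sample F.
8. Boatman goes back to the left bank alone.
9. Boatman goes to the right bank with sample P.
10. Boatman goes back to the left bank with sample H.
11. Boatman goes to the right bank with sample E.
12. Boatman goes back to the left bank alone.
13. Boatman goes to the right bank with sample H.

Yes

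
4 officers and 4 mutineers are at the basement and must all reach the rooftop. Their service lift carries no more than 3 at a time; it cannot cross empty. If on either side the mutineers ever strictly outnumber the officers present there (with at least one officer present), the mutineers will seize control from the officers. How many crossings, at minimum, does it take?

9

Counting alone: each trip to the rooftop takes at most 3 across and each return brings at least 1 back, so after t trips out (and t−1 returns) at most 3t − (t−1) of the 8 are across; that first reaches 8 at t = 4, so at least 7 crossings are needed.
The safety rule pushes this higher. Following every safe sequence of crossings, the most of the 8 that can be at the rooftop as the service lift arrives there on crossing 7 is 7 — never all 8.
So no plan with fewer than 9 crossings exists, and this one achieves 9:
1. 2 mutineers → the rooftop.  (the basement: 4O 2M; the rooftop: 0O 2M)
2. 1 mutineer ← the basement.  (the basement: 4O 3M; the rooftop: 0O 1M)
3. 3 mutineers → the rooftop.  (the basement: 4O 0M; the rooftop: 0O 4M)
4. 1 mutineer ← the basement.  (the basement: 4O 1M; the rooftop: 0O 3M)
5. 3 officers → the rooftop.  (the basement: 1O 1M; the rooftop: 3O 3M)
6. 1 officer and 1 mutineer ← the basement.  (the basement: 2O 2M; the rooftop: 2O 2M)
7. 2 officers → the rooftop.  (the basement: 0O 2M; the rooftop: 4O 2M)
8. 1 mutineer ← the basement.  (the basement: 0O 3M; the rooftop: 4O 1M)
9. 3 mutineers → the rooftop.  (the basement: 0O 0M; the rooftop: 4O 4M)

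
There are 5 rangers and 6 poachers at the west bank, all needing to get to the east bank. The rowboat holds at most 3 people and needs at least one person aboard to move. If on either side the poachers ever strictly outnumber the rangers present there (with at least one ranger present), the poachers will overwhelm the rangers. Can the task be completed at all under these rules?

The poachers already outnumber the rangers at the west bank before anyone moves, so the starting position itself is disallowed.

No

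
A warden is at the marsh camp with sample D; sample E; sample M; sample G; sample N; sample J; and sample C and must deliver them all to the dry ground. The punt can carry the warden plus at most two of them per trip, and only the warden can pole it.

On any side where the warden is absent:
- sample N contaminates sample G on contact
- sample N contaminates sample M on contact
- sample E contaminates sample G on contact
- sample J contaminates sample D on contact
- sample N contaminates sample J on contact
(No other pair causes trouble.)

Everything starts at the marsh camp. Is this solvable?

No

Whatever the first load, the items left behind include a forbidden pair without the warden. No opening move is safe, so no plan exists.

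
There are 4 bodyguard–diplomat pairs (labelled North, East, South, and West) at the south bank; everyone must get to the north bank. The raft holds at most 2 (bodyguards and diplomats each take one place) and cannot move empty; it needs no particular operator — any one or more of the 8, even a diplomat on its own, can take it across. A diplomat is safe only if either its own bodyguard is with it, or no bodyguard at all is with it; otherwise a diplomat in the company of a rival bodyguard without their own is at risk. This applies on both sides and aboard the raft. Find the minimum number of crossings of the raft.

impossible

Following every safe sequence of crossings from the start, the most of the 8 that can be at the north bank as the raft arrives there on crossings 1, 3, 5 is 2, 3, 4 respectively; the best ever achieved is 4 of 8.
From crossing 7 on, no configuration arises that was not already reachable earlier: only 44 distinct safe configurations (who is on which side, and where the raft is) can ever be reached, none of them has everyone across, and every continuation just revisits them. So no valid plan exists.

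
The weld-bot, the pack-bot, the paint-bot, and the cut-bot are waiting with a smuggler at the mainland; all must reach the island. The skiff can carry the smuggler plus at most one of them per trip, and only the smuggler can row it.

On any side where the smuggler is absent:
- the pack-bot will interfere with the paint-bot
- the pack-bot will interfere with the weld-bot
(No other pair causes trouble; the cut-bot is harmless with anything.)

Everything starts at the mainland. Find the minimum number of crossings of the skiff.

Counting alone: the smuggler can take at most 1 across per trip to the island, so moving all 4 needs at least 4 loaded trips out, with a return between consecutive ones — at least 7 crossings.
The safety rule pushes this higher. Following every safe sequence of crossings, the most of the 4 that can be at the island as the skiff arrives there on crossing 7 is 3 — never all 4.
So no plan with fewer than 9 crossings exists, and this one achieves 9:
1. Smuggler goes to the island with the pack-bot.
2. Smuggler goes back to the mainland alone.
3. Smuggler goes to the island with the weld-bot.
4. Smuggler goes back to the mainland with the pack-bot.
5. Smuggler goes to the island with the paint-bot.
6. Smuggler goes back to the mainland alone.
7. Smuggler goes to the island with the cut-bot.
8. Smuggler goes back to the mainland alone.
9. Smuggler goes to the island with the pack-bot.

9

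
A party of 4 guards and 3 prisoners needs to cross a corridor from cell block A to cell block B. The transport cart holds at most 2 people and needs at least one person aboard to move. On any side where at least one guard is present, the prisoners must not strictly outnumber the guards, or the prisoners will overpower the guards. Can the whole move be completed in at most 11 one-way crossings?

Yes — this plan uses 11 crossings (≤ 11):
1. 2 prisoners → cell block B.  (cell block A: 4G 1P; cell block B: 0G 2P)
2. 1 prisoner ← cell block A.  (cell block A: 4G 2P; cell block B: 0G 1P)
3. 2 prisoners → cell block B.  (cell block A: 4G 0P; cell block B: 0G 3P)
4. 1 prisoner ← cell block A.  (cell block A: 4G 1P; cell block B: 0G 2P)
5. 2 guards → cell block B.  (cell block A: 2G 1P; cell block B: 2G 2P)
6. 1 prisoner ← cell block A.  (cell block A: 2G 2P; cell block B: 2G 1P)
7. 1 guard and 1 prisoner → cell block B.  (cell block A: 1G 1P; cell block B: 3G 2P)
8. 1 guard ← cell block A.  (cell block A: 2G 1P; cell block B: 2G 2P)
9. 1 guard and 1 prisoner → cell block B.  (cell block A: 1G 0P; cell block B: 3G 3P)
10. 1 prisoner ← cell block A.  (cell block A: 1G 1P; cell block B: 3G 2P)
11. 1 guard and 1 prisoner → cell block B.  (cell block A: 0G 0P; cell block B: 4G 3P)

Yes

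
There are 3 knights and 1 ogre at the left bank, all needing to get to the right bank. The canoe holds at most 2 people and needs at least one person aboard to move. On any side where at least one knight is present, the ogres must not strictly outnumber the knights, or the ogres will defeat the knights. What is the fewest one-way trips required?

Counting alone: each trip to the right bank takes at most 2 across and each return brings at least 1 back, so after t trips out (and t−1 returns) at most 2t − (t−1) of the 4 are across; that first reaches 4 at t = 3, so at least 5 crossings are needed.
The plan below uses exactly 5 crossings, so it is optimal:
1. 1 knight and 1 ogre → the right bank.  (the left bank: 2K 0O; the right bank: 1K 1O)
2. 1 ogre ← the left bank.  (the left bank: 2K 1O; the right bank: 1K 0O)
3. 1 knight and 1 ogre → the right bank.  (the left bank: 1K 0O; the right bank: 2K 1O)
4. 1 ogre ← the left bank.  (the left bank: 1K 1O; the right bank: 2K 0O)
5. 1 knight and 1 ogre → the right bank.  (the left bank: 0K 0O; the right bank: 3K 1O)

5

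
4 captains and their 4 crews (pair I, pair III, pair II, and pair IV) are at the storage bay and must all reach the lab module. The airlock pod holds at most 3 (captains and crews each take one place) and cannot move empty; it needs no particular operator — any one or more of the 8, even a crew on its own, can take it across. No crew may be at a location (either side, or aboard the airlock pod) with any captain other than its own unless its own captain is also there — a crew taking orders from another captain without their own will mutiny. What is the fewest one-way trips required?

Counting alone: each trip to the lab module takes at most 3 across and each return brings at least 1 back, so after t trips out (and t−1 returns) at most 3t − (t−1) of the 8 are across; that first reaches 8 at t = 4, so at least 7 crossings are needed.
The safety rule pushes this higher. Following every safe sequence of crossings, the most of the 8 that can be at the lab module as the airlock pod arrives there on crossing 7 is 7 — never all 8.
So no plan with fewer than 9 crossings exists, and this one achieves 9:
1. captain I and crew I cross → the lab module.
2. captain I crosses ← the storage bay.
3. captain I, captain III, and crew III cross → the lab module.
4. captain I and crew I cross ← the storage bay.
5. captain I, captain II, and captain IV cross → the lab module.
6. crew III crosses ← the storage bay.
7. crew I and crew III cross → the lab module.
8. crew I crosses ← the storage bay.
9. crew I, crew II, and crew IV cross → the lab module.

9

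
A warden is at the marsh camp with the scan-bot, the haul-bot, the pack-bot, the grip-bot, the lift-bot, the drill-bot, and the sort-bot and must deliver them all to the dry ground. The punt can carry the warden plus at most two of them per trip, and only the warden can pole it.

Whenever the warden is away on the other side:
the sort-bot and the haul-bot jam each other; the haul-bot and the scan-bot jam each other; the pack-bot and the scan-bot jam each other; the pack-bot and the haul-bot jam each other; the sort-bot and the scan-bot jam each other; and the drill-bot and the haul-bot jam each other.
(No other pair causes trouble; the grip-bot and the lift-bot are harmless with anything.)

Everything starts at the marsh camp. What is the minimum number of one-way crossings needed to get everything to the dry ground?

Counting alone: the warden can take at most 2 across per trip to the dry ground, so moving all 7 needs at least 4 loaded trips out, with a return between consecutive ones — at least 7 crossings.
The safety rule pushes this higher. Following every safe sequence of crossings, the most of the 7 that can be at the dry ground as the punt arrives there on crossings 7, 9 is 5, 6 respectively — never all 7.
So no plan with fewer than 11 crossings exists, and this one achieves 11:
1. Warden goes to the dry ground with the haul-bot and the scan-bot.  [the marsh camp: the drill-bot, the grip-bot, the lift-bot, the pack-bot, the sort-bot | the dry ground: the haul-bot, the scan-bot]
2. Warden goes back to the marsh camp with the scan-bot.  [the marsh camp: the drill-bot, the grip-bot, the lift-bot, the pack-bot, the scan-bot, the sort-bot | the dry ground: the haul-bot]
3. Warden goes to the dry ground with the grip-bot and the scan-bot.  [the marsh camp: the drill-bot, the lift-bot, the pack-bot, the sort-bot | the dry ground: the grip-bot, the haul-bot, the scan-bot]
4. Warden goes back to the marsh camp with the scan-bot.  [the marsh camp: the drill-bot, the lift-bot, the pack-bot, the scan-bot, the sort-bot | the dry ground: the grip-bot, the haul-bot]
5. Warden goes to the dry ground with the lift-bot and the scan-bot.  [the marsh camp: the drill-bot, the pack-bot, the sort-bot | the dry ground: the grip-bot, the haul-bot, the lift-bot, the scan-bot]
6. Warden goes back to the marsh camp with the scan-bot.  [the marsh camp: the drill-bot, the pack-bot, the scan-bot, the sort-bot | the dry ground: the grip-bot, the haul-bot, the lift-bot]
7. Warden goes to the dry ground with the drill-bot and the scan-bot.  [the marsh camp: the pack-bot, the sort-bot | the dry ground: the drill-bot, the grip-bot, the haul-bot, the lift-bot, the scan-bot]
8. Warden goes back to the marsh camp with the haul-bot.  [the marsh camp: the haul-bot, the pack-bot, the sort-bot | the dry ground: the drill-bot, the grip-bot, the lift-bot, the scan-bot]
9. Warden goes to the dry ground with the pack-bot and the sort-bot.  [the marsh camp: the haul-bot | the dry ground: the drill-bot, the grip-bot, the lift-bot, the pack-bot, the scan-bot, the sort-bot]
10. Warden goes back to the marsh camp with the scan-bot.  [the marsh camp: the haul-bot, the scan-bot | the dry ground: the drill-bot, the grip-bot, the lift-bot, the pack-bot, the sort-bot]
11. Warden goes to the dry ground with the haul-bot and the scan-bot.  [the marsh camp: — | the dry ground: the drill-bot, the grip-bot, the haul-bot, the lift-bot, the pack-bot, the scan-bot, the sort-bot]

11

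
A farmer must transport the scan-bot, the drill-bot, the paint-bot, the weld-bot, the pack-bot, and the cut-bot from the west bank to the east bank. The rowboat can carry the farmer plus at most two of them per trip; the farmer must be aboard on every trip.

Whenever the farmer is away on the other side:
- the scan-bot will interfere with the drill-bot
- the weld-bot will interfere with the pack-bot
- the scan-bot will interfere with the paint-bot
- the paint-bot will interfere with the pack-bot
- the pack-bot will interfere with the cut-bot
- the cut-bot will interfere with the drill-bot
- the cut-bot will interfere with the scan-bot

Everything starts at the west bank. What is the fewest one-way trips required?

impossible

Whatever the first load, the items left behind include a forbidden pair without the farmer. No opening move is safe, so no plan exists.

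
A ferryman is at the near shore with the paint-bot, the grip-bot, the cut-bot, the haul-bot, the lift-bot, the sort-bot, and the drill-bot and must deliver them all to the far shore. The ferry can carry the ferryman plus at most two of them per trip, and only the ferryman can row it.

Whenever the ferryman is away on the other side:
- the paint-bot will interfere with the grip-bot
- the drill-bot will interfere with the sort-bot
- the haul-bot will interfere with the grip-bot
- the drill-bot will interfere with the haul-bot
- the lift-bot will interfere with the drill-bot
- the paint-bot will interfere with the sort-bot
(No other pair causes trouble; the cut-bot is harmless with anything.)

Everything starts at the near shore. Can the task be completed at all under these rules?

Whatever the first load, the items left behind include a forbidden pair without the ferryman. No opening move is safe, so no plan exists.

No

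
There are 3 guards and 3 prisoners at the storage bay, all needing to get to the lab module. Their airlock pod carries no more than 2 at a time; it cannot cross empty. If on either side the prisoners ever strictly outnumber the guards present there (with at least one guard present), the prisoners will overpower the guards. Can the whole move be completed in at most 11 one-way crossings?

Yes — this plan uses 11 crossings (≤ 11):
1. 2 prisoners → the lab module.  (the storage bay: 3G 1P; the lab module: 0G 2P)
2. 1 prisoner ← the storage bay.  (the storage bay: 3G 2P; the lab module: 0G 1P)
3. 2 prisoners → the lab module.  (the storage bay: 3G 0P; the lab module: 0G 3P)
4. 1 prisoner ← the storage bay.  (the storage bay: 3G 1P; the lab module: 0G 2P)
5. 2 guards → the lab module.  (the storage bay: 1G 1P; the lab module: 2G 2P)
6. 1 guard and 1 prisoner ← the storage bay.  (the storage bay: 2G 2P; the lab module: 1G 1P)
7. 2 guards → the lab module.  (the storage bay: 0G 2P; the lab module: 3G 1P)
8. 1 prisoner ← the storage bay.  (the storage bay: 0G 3P; the lab module: 3G 0P)
9. 2 prisoners → the lab module.  (the storage bay: 0G 1P; the lab module: 3G 2P)
10. 1 prisoner ← the storage bay.  (the storage bay: 0G 2P; the lab module: 3G 1P)
11. 2 prisoners → the lab module.  (the storage bay: 0G 0P; the lab module: 3G 3P)

Yes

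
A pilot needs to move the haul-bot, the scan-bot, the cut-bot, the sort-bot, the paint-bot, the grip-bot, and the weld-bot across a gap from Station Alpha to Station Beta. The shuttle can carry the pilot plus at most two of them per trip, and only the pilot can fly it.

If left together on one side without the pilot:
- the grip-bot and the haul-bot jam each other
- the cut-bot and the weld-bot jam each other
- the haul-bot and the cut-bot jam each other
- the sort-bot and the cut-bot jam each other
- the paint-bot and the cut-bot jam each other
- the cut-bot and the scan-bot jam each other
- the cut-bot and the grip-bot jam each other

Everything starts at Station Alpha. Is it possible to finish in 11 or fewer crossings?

Yes — this plan uses 11 crossings (≤ 11):
1. Pilot goes to Station Beta with the cut-bot and the haul-bot.
2. Pilot goes back to Station Alpha with the haul-bot.
3. Pilot goes to Station Beta with the haul-bot and the scan-bot.
4. Pilot goes back to Station Alpha with the cut-bot.
5. Pilot goes to Station Beta with the cut-bot and the sort-bot.
6. Pilot goes back to Station Alpha with the cut-bot.
7. Pilot goes to Station Beta with the cut-bot and the paint-bot.
8. Pilot goes back to Station Alpha with the cut-bot.
9. Pilot goes to Station Beta with the cut-bot and the weld-bot.
10. Pilot goes back to Station Alpha with the cut-bot.
11. Pilot goes to Station Beta with the cut-bot and the grip-bot.

Yes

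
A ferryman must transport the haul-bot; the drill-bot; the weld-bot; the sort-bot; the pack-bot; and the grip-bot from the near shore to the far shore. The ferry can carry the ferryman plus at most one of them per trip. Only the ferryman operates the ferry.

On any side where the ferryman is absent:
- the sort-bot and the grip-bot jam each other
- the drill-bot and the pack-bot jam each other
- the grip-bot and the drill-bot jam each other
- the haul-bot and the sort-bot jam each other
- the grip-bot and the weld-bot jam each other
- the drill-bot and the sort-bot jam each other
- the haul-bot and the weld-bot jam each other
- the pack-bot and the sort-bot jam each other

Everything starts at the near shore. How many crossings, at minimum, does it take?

Whatever the first load, the items left behind include a forbidden pair without the ferryman. No opening move is safe, so no plan exists.

impossible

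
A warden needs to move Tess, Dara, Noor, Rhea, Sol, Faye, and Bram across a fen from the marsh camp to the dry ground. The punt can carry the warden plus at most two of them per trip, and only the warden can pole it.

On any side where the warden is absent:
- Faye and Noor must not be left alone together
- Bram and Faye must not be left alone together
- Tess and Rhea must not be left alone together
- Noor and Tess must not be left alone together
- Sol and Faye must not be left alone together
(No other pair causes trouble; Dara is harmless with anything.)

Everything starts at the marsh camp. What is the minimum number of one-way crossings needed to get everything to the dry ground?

Counting alone: the warden can take at most 2 across per trip to the dry ground, so moving all 7 needs at least 4 loaded trips out, with a return between consecutive ones — at least 7 crossings.
The safety rule pushes this higher. Following every safe sequence of crossings, the most of the 7 that can be at the dry ground as the punt arrives there on crossing 7 is 6 — never all 7.
So no plan with fewer than 9 crossings exists, and this one achieves 9:
1. Warden goes to the dry ground with Faye and Tess.  [the marsh camp: Bram, Dara, Noor, Rhea, Sol | the dry ground: Faye, Tess]
2. Warden goes back to the marsh camp alone.  [the marsh camp: Bram, Dara, Noor, Rhea, Sol | the dry ground: Faye, Tess]
3. Warden goes to the dry ground with Dara.  [the marsh camp: Bram, Noor, Rhea, Sol | the dry ground: Dara, Faye, Tess]
4. Warden goes back to the marsh camp alone.  [the marsh camp: Bram, Noor, Rhea, Sol | the dry ground: Dara, Faye, Tess]
5. Warden goes to the dry ground with Noor and Rhea.  [the marsh camp: Bram, Sol | the dry ground: Dara, Faye, Noor, Rhea, Tess]
6. Warden goes back to the marsh camp with Faye and Tess.  [the marsh camp: Bram, Faye, Sol, Tess | the dry ground: Dara, Noor, Rhea]
7. Warden goes to the dry ground with Bram and Sol.  [the marsh camp: Faye, Tess | the dry ground: Bram, Dara, Noor, Rhea, Sol]
8. Warden goes back to the marsh camp alone.  [the marsh camp: Faye, Tess | the dry ground: Bram, Dara, Noor, Rhea, Sol]
9. Warden goes to the dry ground with Faye and Tess.  [the marsh camp: — | the dry ground: Bram, Dara, Faye, Noor, Rhea, Sol, Tess]

9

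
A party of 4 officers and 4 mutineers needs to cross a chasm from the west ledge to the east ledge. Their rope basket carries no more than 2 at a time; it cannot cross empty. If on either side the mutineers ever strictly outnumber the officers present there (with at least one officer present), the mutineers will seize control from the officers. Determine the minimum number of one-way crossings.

impossible

Following every safe sequence of crossings from the start, the most of the 8 that can be at the east ledge as the rope basket arrives there on crossings 1, 3, 5 is 2, 3, 4 respectively; the best ever achieved is 4 of 8.
From crossing 7 on, no configuration arises that was not already reachable earlier: only 11 distinct safe configurations (who is on which side, and where the rope basket is) can ever be reached, none of them has everyone across, and every continuation just revisits them. They are: 0 officers + 0 mutineers across (rope basket back at the start); 0 officers + 1 mutineer across (rope basket there); 0 officers + 1 mutineer across (rope basket back at the start); 0 officers + 2 mutineers across (rope basket there); 0 officers + 2 mutineers across (rope basket back at the start); 0 officers + 3 mutineers across (rope basket there); 0 officers + 3 mutineers across (rope basket back at the start); 0 officers + 4 mutineers across (rope basket there); 1 officer + 1 mutineer across (rope basket there); 1 officer + 1 mutineer across (rope basket back at the start); 2 officers + 2 mutineers across (rope basket there). So no valid plan exists.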